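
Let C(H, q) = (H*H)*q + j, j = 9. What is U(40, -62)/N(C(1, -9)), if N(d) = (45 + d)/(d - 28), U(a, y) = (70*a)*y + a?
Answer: 971936/9 ≈ 1.0799e+5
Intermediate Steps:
U(a, y) = a + 70*a*y (U(a, y) = 70*a*y + a = a + 70*a*y)
C(H, q) = 9 + q*H² (C(H, q) = (H*H)*q + 9 = H²*q + 9 = q*H² + 9 = 9 + q*H²)
N(d) = (45 + d)/(-28 + d)
U(40, -62)/N(C(1, -9)) = (40*(1 + 70*(-62)))/(((45 + (9 - 9*1²))/(-28 + (9 - 9*1²)))) = (40*(1 - 4340))/(((45 + (9 - 9*1))/(-28 + (9 - 9*1)))) = (40*(-4339))/(((45 + (9 - 9))/(-28 + (9 - 9)))) = -173560*(-28 + 0)/(45 + 0) = -173560/(45/(-28)) = -173560/((-1/28*45)) = -173560/(-45/28) = -173560*(-28/45) = 971936/9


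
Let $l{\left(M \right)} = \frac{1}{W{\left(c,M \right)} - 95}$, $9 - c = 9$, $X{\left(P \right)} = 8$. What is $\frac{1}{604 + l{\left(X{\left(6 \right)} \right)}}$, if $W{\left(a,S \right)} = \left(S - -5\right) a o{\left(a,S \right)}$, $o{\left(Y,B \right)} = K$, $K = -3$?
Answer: $\frac{95}{57379} \approx 0.0016557$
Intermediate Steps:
$o{\left(Y,B \right)} = -3$
$c = 0$ ($c = 9 - 9 = 0$)
$W{\left(a,S \right)} = - 3 a \left(5 + S\right)$ ($W{\left(a,S \right)} = \left(S - -5\right) a \left(-3\right) = \left(S + 5\right) a \left(-3\right) = \left(5 + S\right) a \left(-3\right) = a \left(5 + S\right) \left(-3\right) = - 3 a \left(5 + S\right)$)
$l{\left(M \right)} = - \frac{1}{95}$ ($l{\left(M \right)} = \frac{1}{\left(-3\right) 0 \left(5 + M\right) - 95} = \frac{1}{0 - 95} = \frac{1}{-95} = - \frac{1}{95}$)
$\frac{1}{604 + l{\left(X{\left(6 \right)} \right)}} = \frac{1}{604 - \frac{1}{95}} = \frac{1}{\frac{57379}{95}} = \frac{95}{57379}$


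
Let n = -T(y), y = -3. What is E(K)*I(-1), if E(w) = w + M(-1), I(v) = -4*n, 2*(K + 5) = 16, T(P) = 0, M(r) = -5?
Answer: 0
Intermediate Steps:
K = 3 (K = -5 + (½)*16 = -5 + 8 = 3)
n = 0 (n = -1*0 = 0)
I(v) = 0 (I(v) = -4*0 = 0)
E(w) = -5 + w (E(w) = w - 5 = -5 + w)
E(K)*I(-1) = (-5 + 3)*0 = -2*0 = 0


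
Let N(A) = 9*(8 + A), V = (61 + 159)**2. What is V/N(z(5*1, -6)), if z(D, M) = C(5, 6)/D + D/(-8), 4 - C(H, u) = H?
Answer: 1936000/2583 ≈ 749.52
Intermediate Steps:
C(H, u) = 4 - H
V = 48400 (V = 220**2 = 48400)
z(D, M) = -1/D - D/8 (z(D, M) = (4 - 1*5)/D + D/(-8) = (4 - 5)/D + D*(-1/8) = -1/D - D/8)
N(A) = 72 + 9*A
V/N(z(5*1, -6)) = 48400/(72 + 9*(-1/(5*1) - 5/8)) = 48400/(72 + 9*(-1/5 - 1/8*5)) = 48400/(72 + 9*(-1*1/5 - 5/8)) = 48400/(72 + 9*(-1/5 - 5/8)) = 48400/(72 + 9*(-33/40)) = 48400/(72 - 297/40) = 48400/(2583/40) = 48400*(40/2583) = 1936000/2583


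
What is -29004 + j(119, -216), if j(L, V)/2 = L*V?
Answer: -80412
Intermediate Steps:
j(L, V) = 2*L*V (j(L, V) = 2*(L*V) = 2*L*V)
-29004 + j(119, -216) = -29004 + 2*119*(-216) = -29004 - 51408 = -80412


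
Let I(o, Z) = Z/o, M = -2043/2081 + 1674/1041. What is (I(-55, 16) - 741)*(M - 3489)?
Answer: 102701294684466/39715885 ≈ 2.5859e+6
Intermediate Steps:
M = 452277/722107 (M = -2043*1/2081 + 1674*(1/1041) = -2043/2081 + 558/347 = 452277/722107 ≈ 0.62633)
(I(-55, 16) - 741)*(M - 3489) = (16/(-55) - 741)*(452277/722107 - 3489) = (16*(-1/55) - 741)*(-2518979046/722107) = (-16/55 - 741)*(-2518979046/722107) = -40771/55*(-2518979046/722107) = 102701294684466/39715885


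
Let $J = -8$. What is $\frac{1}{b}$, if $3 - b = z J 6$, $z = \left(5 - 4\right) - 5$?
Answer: $- \frac{1}{189} \approx -0.005291$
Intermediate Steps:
$z = -4$ ($z = 1 - 5 = -4$)
$b = -189$ ($b = 3 - \left(-4\right) \left(-8\right) 6 = 3 - 32 \cdot 6 = 3 - 192 = -189$)
$\frac{1}{b} = \frac{1}{-189} = - \frac{1}{189}$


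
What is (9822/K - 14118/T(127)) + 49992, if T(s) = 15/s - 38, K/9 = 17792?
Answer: 6466630318231/128395968 ≈ 50365.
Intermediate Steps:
K = 160128 (K = 9*17792 = 160128)
T(s) = -38 + 15/s
(9822/K - 14118/T(127)) + 49992 = (9822/160128 - 14118/(-38 + 15/127)) + 49992 = (9822*(1/160128) - 14118/(-38 + 15*(1/127))) + 49992 = (1637/26688 - 14118/(-38 + 15/127)) + 49992 = (1637/26688 - 14118/(-4811/127)) + 49992 = (1637/26688 - 14118*(-127/4811)) + 49992 = (1637/26688 + 1792986/4811) + 49992 = 47859085975/128395968 + 49992 = 6466630318231/128395968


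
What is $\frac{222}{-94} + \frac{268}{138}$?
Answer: $- \frac{1361}{3243} \approx -0.41967$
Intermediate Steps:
$\frac{222}{-94} + \frac{268}{138} = 222 \left(- \frac{1}{94}\right) + 268 \cdot \frac{1}{138} = - \frac{111}{47} + \frac{134}{69} = - \frac{1361}{3243}$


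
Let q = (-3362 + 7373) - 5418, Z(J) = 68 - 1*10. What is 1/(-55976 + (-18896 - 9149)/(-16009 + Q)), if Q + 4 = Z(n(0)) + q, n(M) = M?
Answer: -17362/971827267 ≈ -1.7865e-5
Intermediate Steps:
Z(J) = 58 (Z(J) = 68 - 10 = 58)
q = -1407 (q = 4011 - 5418 = -1407)
Q = -1353 (Q = -4 + (58 - 1407) = -4 - 1349 = -1353)
1/(-55976 + (-18896 - 9149)/(-16009 + Q)) = 1/(-55976 + (-18896 - 9149)/(-16009 - 1353)) = 1/(-55976 - 28045/(-17362)) = 1/(-55976 - 28045*(-1/17362)) = 1/(-55976 + 28045/17362) = 1/(-971827267/17362) = -17362/971827267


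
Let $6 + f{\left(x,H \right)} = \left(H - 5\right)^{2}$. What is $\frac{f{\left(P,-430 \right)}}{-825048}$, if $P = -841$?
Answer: $- \frac{63073}{275016} \approx -0.22934$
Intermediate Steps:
$f{\left(x,H \right)} = -6 + \left(-5 + H\right)^{2}$ ($f{\left(x,H \right)} = -6 + \left(H - 5\right)^{2} = -6 + \left(-5 + H\right)^{2}$)
$\frac{f{\left(P,-430 \right)}}{-825048} = \frac{-6 + \left(-5 - 430\right)^{2}}{-825048} = \left(-6 + \left(-435\right)^{2}\right) \left(- \frac{1}{825048}\right) = \left(-6 + 189225\right) \left(- \frac{1}{825048}\right) = 189219 \left(- \frac{1}{825048}\right) = - \frac{63073}{275016}$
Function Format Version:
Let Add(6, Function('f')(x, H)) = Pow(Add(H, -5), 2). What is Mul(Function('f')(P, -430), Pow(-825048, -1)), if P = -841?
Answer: Rational(-63073, 275016) ≈ -0.22934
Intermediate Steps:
Function('f')(x, H) = Add(-6, Pow(Add(-5, H), 2)) (Function('f')(x, H) = Add(-6, Pow(Add(H, -5), 2)) = Add(-6, Pow(Add(-5, H), 2)))
Mul(Function('f')(P, -430), Pow(-825048, -1)) = Mul(Add(-6, Pow(Add(-5, -430), 2)), Pow(-825048, -1)) = Mul(Add(-6, Pow(-435, 2)), Rational(-1, 825048)) = Mul(Add(-6, 189225), Rational(-1, 825048)) = Mul(189219, Rational(-1, 825048)) = Rational(-63073, 275016)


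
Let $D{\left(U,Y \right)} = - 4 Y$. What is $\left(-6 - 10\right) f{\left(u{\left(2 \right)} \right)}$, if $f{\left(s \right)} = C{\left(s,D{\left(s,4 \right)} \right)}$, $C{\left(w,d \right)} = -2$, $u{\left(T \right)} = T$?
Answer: $32$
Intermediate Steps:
$f{\left(s \right)} = -2$
$\left(-6 - 10\right) f{\left(u{\left(2 \right)} \right)} = \left(-6 - 10\right) \left(-2\right) = \left(-16\right) \left(-2\right) = 32$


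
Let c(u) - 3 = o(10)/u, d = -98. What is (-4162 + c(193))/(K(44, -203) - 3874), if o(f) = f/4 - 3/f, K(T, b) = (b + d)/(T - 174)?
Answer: 34783008/32380189 ≈ 1.0742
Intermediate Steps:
K(T, b) = (-98 + b)/(-174 + T) (K(T, b) = (b - 98)/(T - 174) = (-98 + b)/(-174 + T))
o(f) = -3/f + f/4 (o(f) = f*(1/4) - 3/f = f/4 - 3/f = -3/f + f/4)
c(u) = 3 + 11/(5*u) (c(u) = 3 + (-3/10 + (1/4)*10)/u = 3 + (-3*1/10 + 5/2)/u = 3 + (-3/10 + 5/2)/u = 3 + 11/(5*u))
(-4162 + c(193))/(K(44, -203) - 3874) = (-4162 + (3 + (11/5)/193))/((-98 - 203)/(-174 + 44) - 3874) = (-4162 + (3 + (11/5)*(1/193)))/(-301/(-130) - 3874) = (-4162 + (3 + 11/965))/(-1/130*(-301) - 3874) = (-4162 + 2906/965)/(301/130 - 3874) = -4013424/(965*(-503319/130)) = -4013424/965*(-130/503319) = 34783008/32380189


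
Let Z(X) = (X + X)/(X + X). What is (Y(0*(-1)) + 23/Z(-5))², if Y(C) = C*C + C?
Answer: 529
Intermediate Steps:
Z(X) = 1 (Z(X) = (2*X)/((2*X)) = (2*X)*(1/(2*X)) = 1)
Y(C) = C + C² (Y(C) = C² + C = C + C²)
(Y(0*(-1)) + 23/Z(-5))² = ((0*(-1))*(1 + 0*(-1)) + 23/1)² = (0*(1 + 0) + 23*1)² = (0*1 + 23)² = (0 + 23)² = 23² = 529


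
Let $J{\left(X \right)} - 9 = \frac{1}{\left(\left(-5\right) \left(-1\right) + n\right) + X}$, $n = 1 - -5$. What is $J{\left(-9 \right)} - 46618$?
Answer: $- \frac{93217}{2} \approx -46609.0$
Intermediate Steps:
$n = 6$ ($n = 1 + 5 = 6$)
$J{\left(X \right)} = 9 + \frac{1}{11 + X}$ ($J{\left(X \right)} = 9 + \frac{1}{\left(\left(-5\right) \left(-1\right) + 6\right) + X} = 9 + \frac{1}{\left(5 + 6\right) + X} = 9 + \frac{1}{11 + X}$)
$J{\left(-9 \right)} - 46618 = \frac{100 + 9 \left(-9\right)}{11 - 9} - 46618 = \frac{100 - 81}{2} - 46618 = \frac{1}{2} \cdot 19 - 46618 = \frac{19}{2} - 46618 = - \frac{93217}{2}$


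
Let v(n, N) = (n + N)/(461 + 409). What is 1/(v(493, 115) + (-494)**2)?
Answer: 435/106155964 ≈ 4.0977e-6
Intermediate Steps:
v(n, N) = N/870 + n/870 (v(n, N) = (N + n)/870 = (N + n)*(1/870) = N/870 + n/870)
1/(v(493, 115) + (-494)**2) = 1/(((1/870)*115 + (1/870)*493) + (-494)**2) = 1/((23/174 + 17/30) + 244036) = 1/(304/435 + 244036) = 1/(106155964/435) = 435/106155964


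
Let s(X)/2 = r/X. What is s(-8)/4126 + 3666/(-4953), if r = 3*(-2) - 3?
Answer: -1550233/2096008 ≈ -0.73961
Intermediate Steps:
r = -9 (r = -6 - 3 = -9)
s(X) = -18/X (s(X) = 2*(-9/X) = -18/X)
s(-8)/4126 + 3666/(-4953) = -18/(-8)/4126 + 3666/(-4953) = -18*(-1/8)*(1/4126) + 3666*(-1/4953) = (9/4)*(1/4126) - 94/127 = 9/16504 - 94/127 = -1550233/2096008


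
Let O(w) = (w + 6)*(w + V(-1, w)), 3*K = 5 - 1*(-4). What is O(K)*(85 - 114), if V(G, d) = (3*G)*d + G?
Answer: 1827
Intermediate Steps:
K = 3 (K = (5 - 1*(-4))/3 = (5 + 4)/3 = (1/3)*9 = 3)
V(G, d) = G + 3*G*d (V(G, d) = 3*G*d + G = G + 3*G*d)
O(w) = (-1 - 2*w)*(6 + w) (O(w) = (w + 6)*(w - (1 + 3*w)) = (6 + w)*(w + (-1 - 3*w)) = (6 + w)*(-1 - 2*w) = (-1 - 2*w)*(6 + w))
O(K)*(85 - 114) = (-6 - 13*3 - 2*3**2)*(85 - 114) = (-6 - 39 - 2*9)*(-29) = (-6 - 39 - 18)*(-29) = -63*(-29) = 1827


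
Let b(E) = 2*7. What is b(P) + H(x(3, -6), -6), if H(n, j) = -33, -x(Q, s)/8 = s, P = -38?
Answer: -19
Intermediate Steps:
x(Q, s) = -8*s
b(E) = 14
b(P) + H(x(3, -6), -6) = 14 - 33 = -19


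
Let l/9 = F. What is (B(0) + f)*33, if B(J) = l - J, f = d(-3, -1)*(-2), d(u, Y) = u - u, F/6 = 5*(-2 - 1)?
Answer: -26730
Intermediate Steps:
F = -90 (F = 6*(5*(-2 - 1)) = 6*(5*(-3)) = 6*(-15) = -90)
d(u, Y) = 0
f = 0 (f = 0*(-2) = 0)
l = -810 (l = 9*(-90) = -810)
B(J) = -810 - J
(B(0) + f)*33 = ((-810 - 1*0) + 0)*33 = ((-810 + 0) + 0)*33 = (-810 + 0)*33 = -810*33 = -26730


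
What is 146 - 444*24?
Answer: -10510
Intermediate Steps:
146 - 444*24 = 146 - 148*72 = 146 - 10656 = -10510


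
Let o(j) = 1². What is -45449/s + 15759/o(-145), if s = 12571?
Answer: 204820/13 ≈ 15755.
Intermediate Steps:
o(j) = 1
-45449/s + 15759/o(-145) = -45449/12571 + 15759/1 = -45449*1/12571 + 15759*1 = -47/13 + 15759 = 204820/13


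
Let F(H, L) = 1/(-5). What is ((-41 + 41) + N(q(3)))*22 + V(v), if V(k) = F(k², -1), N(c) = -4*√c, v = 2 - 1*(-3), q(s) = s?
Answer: -⅕ - 88*√3 ≈ -152.62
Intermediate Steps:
v = 5 (v = 2 + 3 = 5)
F(H, L) = -⅕
V(k) = -⅕
((-41 + 41) + N(q(3)))*22 + V(v) = ((-41 + 41) - 4*√3)*22 - ⅕ = (0 - 4*√3)*22 - ⅕ = -4*√3*22 - ⅕ = -88*√3 - ⅕ = -⅕ - 88*√3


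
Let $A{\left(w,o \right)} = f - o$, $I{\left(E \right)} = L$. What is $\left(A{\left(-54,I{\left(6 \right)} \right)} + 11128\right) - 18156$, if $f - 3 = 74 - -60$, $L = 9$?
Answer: $-6900$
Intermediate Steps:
$f = 137$ ($f = 3 + \left(74 - -60\right) = 3 + \left(74 + 60\right) = 3 + 134 = 137$)
$I{\left(E \right)} = 9$
$A{\left(w,o \right)} = 137 - o$
$\left(A{\left(-54,I{\left(6 \right)} \right)} + 11128\right) - 18156 = \left(\left(137 - 9\right) + 11128\right) - 18156 = \left(128 + 11128\right) - 18156 = 11256 - 18156 = -6900$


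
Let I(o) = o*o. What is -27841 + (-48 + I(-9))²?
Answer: -26752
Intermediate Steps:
I(o) = o²
-27841 + (-48 + I(-9))² = -27841 + (-48 + (-9)²)² = -27841 + (-48 + 81)² = -27841 + 33² = -27841 + 1089 = -26752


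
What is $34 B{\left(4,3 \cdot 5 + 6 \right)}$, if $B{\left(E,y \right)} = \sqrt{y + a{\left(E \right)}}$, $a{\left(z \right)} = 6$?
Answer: $102 \sqrt{3} \approx 176.67$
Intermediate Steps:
$B{\left(E,y \right)} = \sqrt{6 + y}$ ($B{\left(E,y \right)} = \sqrt{y + 6} = \sqrt{6 + y}$)
$34 B{\left(4,3 \cdot 5 + 6 \right)} = 34 \sqrt{6 + \left(3 \cdot 5 + 6\right)} = 34 \sqrt{6 + \left(15 + 6\right)} = 34 \sqrt{6 + 21} = 34 \sqrt{27} = 34 \cdot 3 \sqrt{3} = 102 \sqrt{3}$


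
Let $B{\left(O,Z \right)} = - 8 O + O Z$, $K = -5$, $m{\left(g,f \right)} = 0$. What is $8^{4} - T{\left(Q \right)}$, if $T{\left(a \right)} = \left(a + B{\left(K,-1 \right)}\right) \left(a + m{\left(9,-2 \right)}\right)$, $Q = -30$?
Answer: $4546$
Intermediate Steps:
$T{\left(a \right)} = a \left(45 + a\right)$ ($T{\left(a \right)} = \left(a - 5 \left(-8 - 1\right)\right) \left(a + 0\right) = \left(a - -45\right) a = \left(a + 45\right) a = \left(45 + a\right) a = a \left(45 + a\right)$)
$8^{4} - T{\left(Q \right)} = 8^{4} - - 30 \left(45 - 30\right) = 4096 - \left(-30\right) 15 = 4096 - -450 = 4096 + 450 = 4546$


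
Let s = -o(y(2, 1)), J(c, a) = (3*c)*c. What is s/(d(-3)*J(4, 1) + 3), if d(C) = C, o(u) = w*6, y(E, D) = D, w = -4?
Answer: -8/47 ≈ -0.17021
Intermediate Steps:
o(u) = -24 (o(u) = -4*6 = -24)
J(c, a) = 3*c²
s = 24 (s = -1*(-24) = 24)
s/(d(-3)*J(4, 1) + 3) = 24/(-9*4² + 3) = 24/(-9*16 + 3) = 24/(-3*48 + 3) = 24/(-144 + 3) = 24/(-141) = 24*(-1/141) = -8/47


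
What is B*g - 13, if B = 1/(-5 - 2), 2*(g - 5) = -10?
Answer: -13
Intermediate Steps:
g = 0 (g = 5 + (½)*(-10) = 5 - 5 = 0)
B = -⅐ (B = 1/(-7) = -⅐ ≈ -0.14286)
B*g - 13 = -⅐*0 - 13 = 0 - 13 = -13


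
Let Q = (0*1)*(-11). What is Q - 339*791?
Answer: -268149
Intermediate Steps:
Q = 0 (Q = 0*(-11) = 0)
Q - 339*791 = 0 - 339*791 = 0 - 268149 = -268149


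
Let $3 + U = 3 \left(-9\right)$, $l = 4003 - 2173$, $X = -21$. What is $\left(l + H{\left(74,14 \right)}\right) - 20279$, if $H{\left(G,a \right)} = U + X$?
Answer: $-18500$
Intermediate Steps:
$l = 1830$
$U = -30$ ($U = -3 + 3 \left(-9\right) = -3 - 27 = -30$)
$H{\left(G,a \right)} = -51$ ($H{\left(G,a \right)} = -30 - 21 = -51$)
$\left(l + H{\left(74,14 \right)}\right) - 20279 = \left(1830 - 51\right) - 20279 = 1779 - 20279 = -18500$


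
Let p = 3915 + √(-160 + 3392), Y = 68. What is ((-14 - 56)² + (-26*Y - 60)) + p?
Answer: 6987 + 4*√202 ≈ 7043.9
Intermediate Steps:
p = 3915 + 4*√202 (p = 3915 + √3232 = 3915 + 4*√202 ≈ 3971.9)
((-14 - 56)² + (-26*Y - 60)) + p = ((-14 - 56)² + (-26*68 - 60)) + (3915 + 4*√202) = ((-70)² + (-1768 - 60)) + (3915 + 4*√202) = (4900 - 1828) + (3915 + 4*√202) = 3072 + (3915 + 4*√202) = 6987 + 4*√202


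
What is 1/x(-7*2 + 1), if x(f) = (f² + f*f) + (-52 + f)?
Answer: 1/273 ≈ 0.0036630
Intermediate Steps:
x(f) = -52 + f + 2*f² (x(f) = (f² + f²) + (-52 + f) = 2*f² + (-52 + f) = -52 + f + 2*f²)
1/x(-7*2 + 1) = 1/(-52 + (-7*2 + 1) + 2*(-7*2 + 1)²) = 1/(-52 + (-14 + 1) + 2*(-14 + 1)²) = 1/(-52 - 13 + 2*(-13)²) = 1/(-52 - 13 + 2*169) = 1/(-52 - 13 + 338) = 1/273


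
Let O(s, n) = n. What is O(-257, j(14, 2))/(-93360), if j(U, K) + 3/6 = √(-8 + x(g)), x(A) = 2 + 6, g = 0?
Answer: 1/186720 ≈ 5.3556e-6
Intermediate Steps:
x(A) = 8
j(U, K) = -½ (j(U, K) = -½ + √(-8 + 8) = -½ + √0 = -½ + 0 = -½)
O(-257, j(14, 2))/(-93360) = -½/(-93360) = -½*(-1/93360) = 1/186720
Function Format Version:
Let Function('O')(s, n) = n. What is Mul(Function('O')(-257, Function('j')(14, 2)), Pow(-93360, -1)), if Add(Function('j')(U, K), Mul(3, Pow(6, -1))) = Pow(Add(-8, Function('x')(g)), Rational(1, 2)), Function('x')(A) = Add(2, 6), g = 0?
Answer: Rational(1, 186720) ≈ 5.3556e-6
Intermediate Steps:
Function('x')(A) = 8
Function('j')(U, K) = Rational(-1, 2) (Function('j')(U, K) = Add(Rational(-1, 2), Pow(Add(-8, 8), Rational(1, 2))) = Add(Rational(-1, 2), Pow(0, Rational(1, 2))) = Add(Rational(-1, 2), 0) = Rational(-1, 2))
Mul(Function('O')(-257, Function('j')(14, 2)), Pow(-93360, -1)) = Mul(Rational(-1, 2), Pow(-93360, -1)) = Mul(Rational(-1, 2), Rational(-1, 93360)) = Rational(1, 186720)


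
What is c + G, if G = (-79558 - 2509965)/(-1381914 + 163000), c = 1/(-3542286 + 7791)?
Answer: 9152654876971/4308245438430 ≈ 2.1245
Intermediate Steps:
c = -1/3534495 (c = 1/(-3534495) = -1/3534495 ≈ -2.8293e-7)
G = 2589523/1218914 (G = -2589523/(-1218914) = -2589523*(-1/1218914) = 2589523/1218914 ≈ 2.1245)
c + G = -1/3534495 + 2589523/1218914 = 9152654876971/4308245438430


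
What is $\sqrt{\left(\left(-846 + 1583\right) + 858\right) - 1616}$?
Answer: $i \sqrt{21} \approx 4.5826 i$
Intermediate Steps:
$\sqrt{\left(\left(-846 + 1583\right) + 858\right) - 1616} = \sqrt{\left(737 + 858\right) - 1616} = \sqrt{1595 - 1616} = \sqrt{-21} = i \sqrt{21}$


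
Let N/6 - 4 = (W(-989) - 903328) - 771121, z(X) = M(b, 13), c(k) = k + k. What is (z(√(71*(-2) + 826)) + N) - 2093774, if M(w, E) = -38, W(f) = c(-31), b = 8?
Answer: -12140854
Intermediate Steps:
c(k) = 2*k
W(f) = -62 (W(f) = 2*(-31) = -62)
z(X) = -38
N = -10047042 (N = 24 + 6*((-62 - 903328) - 771121) = 24 + 6*(-903390 - 771121) = 24 + 6*(-1674511) = 24 - 10047066 = -10047042)
(z(√(71*(-2) + 826)) + N) - 2093774 = (-38 - 10047042) - 2093774 = -10047080 - 2093774 = -12140854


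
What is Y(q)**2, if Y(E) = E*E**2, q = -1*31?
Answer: 887503681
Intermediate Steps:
q = -31
Y(E) = E**3
Y(q)**2 = ((-31)**3)**2 = (-29791)**2 = 887503681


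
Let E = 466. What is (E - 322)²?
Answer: 20736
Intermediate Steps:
(E - 322)² = (466 - 322)² = 144² = 20736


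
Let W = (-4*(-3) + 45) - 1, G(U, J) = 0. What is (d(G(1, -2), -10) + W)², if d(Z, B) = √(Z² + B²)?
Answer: 4356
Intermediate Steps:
d(Z, B) = √(B² + Z²)
W = 56 (W = (12 + 45) - 1 = 57 - 1 = 56)
(d(G(1, -2), -10) + W)² = (√((-10)² + 0²) + 56)² = (√(100 + 0) + 56)² = (√100 + 56)² = (10 + 56)² = 66² = 4356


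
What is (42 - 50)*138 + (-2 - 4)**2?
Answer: -1068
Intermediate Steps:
(42 - 50)*138 + (-2 - 4)**2 = -8*138 + (-6)**2 = -1104 + 36 = -1068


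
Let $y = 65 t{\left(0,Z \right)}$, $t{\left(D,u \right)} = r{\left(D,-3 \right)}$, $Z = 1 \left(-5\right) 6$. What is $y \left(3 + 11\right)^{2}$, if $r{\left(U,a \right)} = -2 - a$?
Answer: $12740$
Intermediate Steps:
$Z = -30$ ($Z = \left(-5\right) 6 = -30$)
$t{\left(D,u \right)} = 1$ ($t{\left(D,u \right)} = -2 - -3 = -2 + 3 = 1$)
$y = 65$ ($y = 65 \cdot 1 = 65$)
$y \left(3 + 11\right)^{2} = 65 \left(3 + 11\right)^{2} = 65 \cdot 14^{2} = 65 \cdot 196 = 12740$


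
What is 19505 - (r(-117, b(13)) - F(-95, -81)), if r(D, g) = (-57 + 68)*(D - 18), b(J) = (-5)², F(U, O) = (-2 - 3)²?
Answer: 21015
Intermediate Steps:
F(U, O) = 25 (F(U, O) = (-5)² = 25)
b(J) = 25
r(D, g) = -198 + 11*D (r(D, g) = 11*(-18 + D) = -198 + 11*D)
19505 - (r(-117, b(13)) - F(-95, -81)) = 19505 - ((-198 + 11*(-117)) - 1*25) = 19505 - ((-198 - 1287) - 25) = 19505 - (-1485 - 25) = 19505 - 1*(-1510) = 19505 + 1510 = 21015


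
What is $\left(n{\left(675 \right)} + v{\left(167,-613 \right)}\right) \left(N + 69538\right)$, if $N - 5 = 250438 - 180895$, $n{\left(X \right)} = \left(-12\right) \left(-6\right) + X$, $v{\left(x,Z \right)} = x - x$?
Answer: $103897242$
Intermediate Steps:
$v{\left(x,Z \right)} = 0$
$n{\left(X \right)} = 72 + X$
$N = 69548$ ($N = 5 + \left(250438 - 180895\right) = 5 + 69543 = 69548$)
$\left(n{\left(675 \right)} + v{\left(167,-613 \right)}\right) \left(N + 69538\right) = \left(\left(72 + 675\right) + 0\right) \left(69548 + 69538\right) = \left(747 + 0\right) 139086 = 747 \cdot 139086 = 103897242$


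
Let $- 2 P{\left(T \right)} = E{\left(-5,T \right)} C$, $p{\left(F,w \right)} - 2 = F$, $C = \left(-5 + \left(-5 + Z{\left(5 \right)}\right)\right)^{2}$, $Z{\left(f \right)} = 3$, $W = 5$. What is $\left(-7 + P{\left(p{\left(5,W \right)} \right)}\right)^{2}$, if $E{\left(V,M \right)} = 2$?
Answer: $3136$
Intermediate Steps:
$C = 49$ ($C = \left(-5 + \left(-5 + 3\right)\right)^{2} = \left(-5 - 2\right)^{2} = \left(-7\right)^{2} = 49$)
$p{\left(F,w \right)} = 2 + F$
$P{\left(T \right)} = -49$ ($P{\left(T \right)} = - \frac{2 \cdot 49}{2} = \left(- \frac{1}{2}\right) 98 = -49$)
$\left(-7 + P{\left(p{\left(5,W \right)} \right)}\right)^{2} = \left(-7 - 49\right)^{2} = \left(-56\right)^{2} = 3136$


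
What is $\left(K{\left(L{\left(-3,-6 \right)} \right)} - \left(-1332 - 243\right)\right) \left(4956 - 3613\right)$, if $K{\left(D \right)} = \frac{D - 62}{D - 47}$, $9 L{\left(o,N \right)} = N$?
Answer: $\frac{302729659}{143} \approx 2.117 \cdot 10^{6}$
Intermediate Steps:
$L{\left(o,N \right)} = \frac{N}{9}$
$K{\left(D \right)} = \frac{-62 + D}{-47 + D}$
$\left(K{\left(L{\left(-3,-6 \right)} \right)} - \left(-1332 - 243\right)\right) \left(4956 - 3613\right) = \left(\frac{-62 + \frac{1}{9} \left(-6\right)}{-47 + \frac{1}{9} \left(-6\right)} - \left(-1332 - 243\right)\right) \left(4956 - 3613\right) = \left(\frac{-62 - \frac{2}{3}}{-47 - \frac{2}{3}} - \left(-1332 - 243\right)\right) 1343 = \left(\frac{1}{- \frac{143}{3}} \left(- \frac{188}{3}\right) - -1575\right) 1343 = \left(\left(- \frac{3}{143}\right) \left(- \frac{188}{3}\right) + 1575\right) 1343 = \left(\frac{188}{143} + 1575\right) 1343 = \frac{225413}{143} \cdot 1343 = \frac{302729659}{143}$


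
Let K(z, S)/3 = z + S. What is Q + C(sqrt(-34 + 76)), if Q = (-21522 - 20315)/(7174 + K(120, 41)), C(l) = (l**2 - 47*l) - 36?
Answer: 4105/7657 - 47*sqrt(42) ≈ -304.06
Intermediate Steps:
C(l) = -36 + l**2 - 47*l
K(z, S) = 3*S + 3*z (K(z, S) = 3*(z + S) = 3*(S + z) = 3*S + 3*z)
Q = -41837/7657 (Q = (-21522 - 20315)/(7174 + (3*41 + 3*120)) = -41837/(7174 + (123 + 360)) = -41837/(7174 + 483) = -41837/7657 ≈ -5.4639)
Q + C(sqrt(-34 + 76)) = -41837/7657 + (-36 + (sqrt(-34 + 76))**2 - 47*sqrt(-34 + 76)) = -41837/7657 + (-36 + (sqrt(42))**2 - 47*sqrt(42)) = -41837/7657 + (-36 + 42 - 47*sqrt(42)) = -41837/7657 + (6 - 47*sqrt(42)) = 4105/7657 - 47*sqrt(42)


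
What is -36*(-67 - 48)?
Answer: 4140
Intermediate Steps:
-36*(-67 - 48) = -36*(-115) = 4140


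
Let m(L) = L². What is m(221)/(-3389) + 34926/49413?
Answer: -765005373/55820219 ≈ -13.705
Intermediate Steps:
m(221)/(-3389) + 34926/49413 = 221²/(-3389) + 34926/49413 = 48841*(-1/3389) + 34926*(1/49413) = -48841/3389 + 11642/16471 = -765005373/55820219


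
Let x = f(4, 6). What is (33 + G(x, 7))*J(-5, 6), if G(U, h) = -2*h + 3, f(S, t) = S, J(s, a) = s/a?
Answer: -55/3 ≈ -18.333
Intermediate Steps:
x = 4
G(U, h) = 3 - 2*h
(33 + G(x, 7))*J(-5, 6) = (33 + (3 - 2*7))*(-5/6) = (33 + (3 - 14))*(-5*⅙) = (33 - 11)*(-⅚) = 22*(-⅚) = -55/3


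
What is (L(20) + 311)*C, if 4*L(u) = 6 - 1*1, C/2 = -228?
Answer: -142386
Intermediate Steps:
C = -456 (C = 2*(-228) = -456)
L(u) = 5/4 (L(u) = (6 - 1*1)/4 = (6 - 1)/4 = (1/4)*5 = 5/4)
(L(20) + 311)*C = (5/4 + 311)*(-456) = (1249/4)*(-456) = -142386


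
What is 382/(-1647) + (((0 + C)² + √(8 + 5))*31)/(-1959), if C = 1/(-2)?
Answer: -1014803/4301964 - 31*√13/1959 ≈ -0.29295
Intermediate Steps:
C = -½ ≈ -0.50000
382/(-1647) + (((0 + C)² + √(8 + 5))*31)/(-1959) = 382/(-1647) + (((0 - ½)² + √(8 + 5))*31)/(-1959) = 382*(-1/1647) + (((-½)² + √13)*31)*(-1/1959) = -382/1647 + ((¼ + √13)*31)*(-1/1959) = -382/1647 + (31/4 + 31*√13)*(-1/1959) = -382/1647 + (-31/7836 - 31*√13/1959) = -1014803/4301964 - 31*√13/1959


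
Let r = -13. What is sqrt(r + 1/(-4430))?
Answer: 27*I*sqrt(349970)/4430 ≈ 3.6056*I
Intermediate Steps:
sqrt(r + 1/(-4430)) = sqrt(-13 + 1/(-4430)) = sqrt(-13 - 1/4430) = sqrt(-57591/4430) = 27*I*sqrt(349970)/4430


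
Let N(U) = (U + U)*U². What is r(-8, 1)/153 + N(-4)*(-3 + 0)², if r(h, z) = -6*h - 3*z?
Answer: -19579/17 ≈ -1151.7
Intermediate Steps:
N(U) = 2*U³ (N(U) = (2*U)*U² = 2*U³)
r(-8, 1)/153 + N(-4)*(-3 + 0)² = (-6*(-8) - 3*1)/153 + (2*(-4)³)*(-3 + 0)² = (48 - 3)*(1/153) + (2*(-64))*(-3)² = 45*(1/153) - 128*9 = 5/17 - 1152 = -19579/17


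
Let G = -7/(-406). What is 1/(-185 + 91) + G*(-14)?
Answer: -687/2726 ≈ -0.25202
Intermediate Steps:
G = 1/58 (G = -7*(-1/406) = 1/58 ≈ 0.017241)
1/(-185 + 91) + G*(-14) = 1/(-185 + 91) + (1/58)*(-14) = 1/(-94) - 7/29 = -1/94 - 7/29 = -687/2726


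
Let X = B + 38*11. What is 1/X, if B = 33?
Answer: 1/451 ≈ 0.0022173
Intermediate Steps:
X = 451 (X = 33 + 38*11 = 33 + 418 = 451)
1/X = 1/451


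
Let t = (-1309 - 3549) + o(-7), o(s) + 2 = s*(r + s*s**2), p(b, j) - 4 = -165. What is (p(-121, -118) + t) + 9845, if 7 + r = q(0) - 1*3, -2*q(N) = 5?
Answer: 14625/2 ≈ 7312.5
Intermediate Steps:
q(N) = -5/2 (q(N) = -1/2*5 = -5/2)
p(b, j) = -161 (p(b, j) = 4 - 165 = -161)
r = -25/2 (r = -7 + (-5/2 - 1*3) = -7 + (-5/2 - 3) = -7 - 11/2 = -25/2 ≈ -12.500)
o(s) = -2 + s*(-25/2 + s**3) (o(s) = -2 + s*(-25/2 + s*s**2) = -2 + s*(-25/2 + s**3))
t = -4743/2 (t = (-1309 - 3549) + (-2 + (-7)**4 - 25/2*(-7)) = -4858 + (-2 + 2401 + 175/2) = -4858 + 4973/2 = -4743/2 ≈ -2371.5)
(p(-121, -118) + t) + 9845 = (-161 - 4743/2) + 9845 = -5065/2 + 9845 = 14625/2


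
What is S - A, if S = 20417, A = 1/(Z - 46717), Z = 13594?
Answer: 676272292/33123 ≈ 20417.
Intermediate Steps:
A = -1/33123 (A = 1/(13594 - 46717) = 1/(-33123) = -1/33123 ≈ -3.0191e-5)
S - A = 20417 - 1*(-1/33123) = 20417 + 1/33123 = 676272292/33123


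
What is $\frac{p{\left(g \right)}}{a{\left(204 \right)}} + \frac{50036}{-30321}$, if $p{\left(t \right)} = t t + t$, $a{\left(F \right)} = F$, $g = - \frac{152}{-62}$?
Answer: $- \frac{796890601}{495354177} \approx -1.6087$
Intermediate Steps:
$g = \frac{76}{31}$ ($g = \left(-152\right) \left(- \frac{1}{62}\right) = \frac{76}{31} \approx 2.4516$)
$p{\left(t \right)} = t + t^{2}$ ($p{\left(t \right)} = t^{2} + t = t + t^{2}$)
$\frac{p{\left(g \right)}}{a{\left(204 \right)}} + \frac{50036}{-30321} = \frac{\frac{76}{31} \left(1 + \frac{76}{31}\right)}{204} + \frac{50036}{-30321} = \frac{76}{31} \cdot \frac{107}{31} \cdot \frac{1}{204} + 50036 \left(- \frac{1}{30321}\right) = \frac{8132}{961} \cdot \frac{1}{204} - \frac{50036}{30321} = \frac{2033}{49011} - \frac{50036}{30321} = - \frac{796890601}{495354177}$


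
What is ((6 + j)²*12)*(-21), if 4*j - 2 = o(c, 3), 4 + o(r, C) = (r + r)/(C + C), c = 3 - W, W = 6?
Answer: -27783/4 ≈ -6945.8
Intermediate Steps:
c = -3 (c = 3 - 1*6 = 3 - 6 = -3)
o(r, C) = -4 + r/C (o(r, C) = -4 + (r + r)/(C + C) = -4 + (2*r)/((2*C)) = -4 + (2*r)*(1/(2*C)) = -4 + r/C)
j = -¾ (j = ½ + (-4 - 3/3)/4 = ½ + (-4 - 3*⅓)/4 = ½ + (-4 - 1)/4 = ½ + (¼)*(-5) = ½ - 5/4 = -¾ ≈ -0.75000)
((6 + j)²*12)*(-21) = ((6 - ¾)²*12)*(-21) = ((21/4)²*12)*(-21) = ((441/16)*12)*(-21) = (1323/4)*(-21) = -27783/4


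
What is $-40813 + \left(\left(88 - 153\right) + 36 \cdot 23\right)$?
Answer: $-40050$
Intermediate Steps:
$-40813 + \left(\left(88 - 153\right) + 36 \cdot 23\right) = -40813 + \left(\left(88 - 153\right) + 828\right) = -40813 + \left(-65 + 828\right) = -40813 + 763 = -40050$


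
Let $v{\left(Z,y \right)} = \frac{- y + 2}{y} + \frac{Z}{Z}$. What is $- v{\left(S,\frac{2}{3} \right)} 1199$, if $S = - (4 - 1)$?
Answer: $-3597$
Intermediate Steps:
$S = -3$ ($S = \left(-1\right) 3 = -3$)
$v{\left(Z,y \right)} = 1 + \frac{2 - y}{y}$ ($v{\left(Z,y \right)} = \frac{2 - y}{y} + 1 = 1 + \frac{2 - y}{y}$)
$- v{\left(S,\frac{2}{3} \right)} 1199 = - \frac{2}{2 \cdot \frac{1}{3}} \cdot 1199 = - \frac{2}{\frac{2}{3}} \cdot 1199 = - \frac{2 \cdot 3}{2} \cdot 1199 = \left(-1\right) 3 \cdot 1199 = \left(-3\right) 1199 = -3597$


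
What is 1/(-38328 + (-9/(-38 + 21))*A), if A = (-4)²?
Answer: -17/651432 ≈ -2.6096e-5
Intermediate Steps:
A = 16
1/(-38328 + (-9/(-38 + 21))*A) = 1/(-38328 - 9/(-38 + 21)*16) = 1/(-38328 - 9/(-17)*16) = 1/(-38328 - 9*(-1/17)*16) = 1/(-38328 + (9/17)*16) = 1/(-38328 + 144/17) = 1/(-651432/17) = -17/651432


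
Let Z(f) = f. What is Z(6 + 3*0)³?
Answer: 216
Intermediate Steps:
Z(6 + 3*0)³ = (6 + 3*0)³ = (6 + 0)³ = 6³ = 216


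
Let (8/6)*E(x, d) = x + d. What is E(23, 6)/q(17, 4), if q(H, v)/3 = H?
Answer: 29/68 ≈ 0.42647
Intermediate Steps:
q(H, v) = 3*H
E(x, d) = 3*d/4 + 3*x/4 (E(x, d) = 3*(x + d)/4 = 3*(d + x)/4 = 3*d/4 + 3*x/4)
E(23, 6)/q(17, 4) = ((¾)*6 + (¾)*23)/((3*17)) = (9/2 + 69/4)/51 = (87/4)*(1/51) = 29/68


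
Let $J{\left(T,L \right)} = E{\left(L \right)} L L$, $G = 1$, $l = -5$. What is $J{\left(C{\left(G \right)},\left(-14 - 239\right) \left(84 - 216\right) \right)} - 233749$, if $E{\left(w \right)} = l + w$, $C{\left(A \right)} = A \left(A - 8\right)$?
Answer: $37240742185307$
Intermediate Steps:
$C{\left(A \right)} = A \left(-8 + A\right)$
$E{\left(w \right)} = -5 + w$
$J{\left(T,L \right)} = L^{2} \left(-5 + L\right)$ ($J{\left(T,L \right)} = \left(-5 + L\right) L L = L \left(-5 + L\right) L = L^{2} \left(-5 + L\right)$)
$J{\left(C{\left(G \right)},\left(-14 - 239\right) \left(84 - 216\right) \right)} - 233749 = \left(\left(-14 - 239\right) \left(84 - 216\right)\right)^{2} \left(-5 + \left(-14 - 239\right) \left(84 - 216\right)\right) - 233749 = \left(\left(-253\right) \left(-132\right)\right)^{2} \left(-5 - -33396\right) - 233749 = 33396^{2} \left(-5 + 33396\right) - 233749 = 1115292816 \cdot 33391 - 233749 = 37240742419056 - 233749 = 37240742185307$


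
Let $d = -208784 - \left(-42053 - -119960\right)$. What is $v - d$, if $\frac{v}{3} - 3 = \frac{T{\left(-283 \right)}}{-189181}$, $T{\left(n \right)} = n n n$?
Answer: $\frac{54306188261}{189181} \approx 2.8706 \cdot 10^{5}$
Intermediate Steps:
$T{\left(n \right)} = n^{3}$ ($T{\left(n \right)} = n^{2} n = n^{3}$)
$d = -286691$ ($d = -208784 - \left(-42053 + 119960\right) = -208784 - 77907 = -286691$)
$v = \frac{69698190}{189181}$ ($v = 9 + 3 \frac{\left(-283\right)^{3}}{-189181} = 9 + 3 \left(\left(-22665187\right) \left(- \frac{1}{189181}\right)\right) = 9 + 3 \cdot \frac{22665187}{189181} = 9 + \frac{67995561}{189181} = \frac{69698190}{189181} \approx 368.42$)
$v - d = \frac{69698190}{189181} - -286691 = \frac{69698190}{189181} + 286691 = \frac{54306188261}{189181}$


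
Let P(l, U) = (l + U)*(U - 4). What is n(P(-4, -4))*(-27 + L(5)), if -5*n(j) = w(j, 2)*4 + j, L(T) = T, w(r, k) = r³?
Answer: 4614016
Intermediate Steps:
P(l, U) = (-4 + U)*(U + l) (P(l, U) = (U + l)*(-4 + U) = (-4 + U)*(U + l))
n(j) = -4*j³/5 - j/5 (n(j) = -(j³*4 + j)/5 = -(4*j³ + j)/5 = -(j + 4*j³)/5 = -4*j³/5 - j/5)
n(P(-4, -4))*(-27 + L(5)) = (((-4)² - 4*(-4) - 4*(-4) - 4*(-4))*(-1 - 4*((-4)² - 4*(-4) - 4*(-4) - 4*(-4))²)/5)*(-27 + 5) = ((16 + 16 + 16 + 16)*(-1 - 4*(16 + 16 + 16 + 16)²)/5)*(-22) = ((⅕)*64*(-1 - 4*64²))*(-22) = ((⅕)*64*(-1 - 4*4096))*(-22) = ((⅕)*64*(-1 - 16384))*(-22) = ((⅕)*64*(-16385))*(-22) = -209728*(-22) = 4614016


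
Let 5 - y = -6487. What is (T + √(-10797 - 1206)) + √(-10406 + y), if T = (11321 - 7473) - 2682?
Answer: 1166 + I*√3914 + I*√12003 ≈ 1166.0 + 172.12*I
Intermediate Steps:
y = 6492 (y = 5 - 1*(-6487) = 5 + 6487 = 6492)
T = 1166 (T = 3848 - 2682 = 1166)
(T + √(-10797 - 1206)) + √(-10406 + y) = (1166 + √(-10797 - 1206)) + √(-10406 + 6492) = (1166 + √(-12003)) + √(-3914) = (1166 + I*√12003) + I*√3914 = 1166 + I*√3914 + I*√12003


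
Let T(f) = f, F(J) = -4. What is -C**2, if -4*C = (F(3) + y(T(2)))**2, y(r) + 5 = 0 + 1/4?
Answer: -1500625/4096 ≈ -366.36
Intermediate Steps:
y(r) = -19/4 (y(r) = -5 + (0 + 1/4) = -5 + 1/4 = -19/4)
C = -1225/64 (C = -(-4 - 19/4)**2/4 = -(-35/4)**2/4 = -1/4*1225/16 = -1225/64 ≈ -19.141)
-C**2 = -(-1225/64)**2 = -1*1500625/4096 = -1500625/4096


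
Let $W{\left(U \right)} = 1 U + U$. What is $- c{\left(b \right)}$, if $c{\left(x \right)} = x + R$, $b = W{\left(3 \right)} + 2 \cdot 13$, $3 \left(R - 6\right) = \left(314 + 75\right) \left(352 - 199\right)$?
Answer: $-19877$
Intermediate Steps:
$R = 19845$ ($R = 6 + \frac{\left(314 + 75\right) \left(352 - 199\right)}{3} = 6 + \frac{389 \cdot 153}{3} = 6 + \frac{1}{3} \cdot 59517 = 6 + 19839 = 19845$)
$W{\left(U \right)} = 2 U$ ($W{\left(U \right)} = U + U = 2 U$)
$b = 32$ ($b = 2 \cdot 3 + 2 \cdot 13 = 6 + 26 = 32$)
$c{\left(x \right)} = 19845 + x$ ($c{\left(x \right)} = x + 19845 = 19845 + x$)
$- c{\left(b \right)} = - (19845 + 32) = \left(-1\right) 19877 = -19877$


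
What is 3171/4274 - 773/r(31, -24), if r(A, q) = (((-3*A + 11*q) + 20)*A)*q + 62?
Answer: 197987822/267969115 ≈ 0.73885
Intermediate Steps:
r(A, q) = 62 + A*q*(20 - 3*A + 11*q) (r(A, q) = ((20 - 3*A + 11*q)*A)*q + 62 = (A*(20 - 3*A + 11*q))*q + 62 = A*q*(20 - 3*A + 11*q) + 62 = 62 + A*q*(20 - 3*A + 11*q))
3171/4274 - 773/r(31, -24) = 3171/4274 - 773/(62 - 3*(-24)*31² + 11*31*(-24)² + 20*31*(-24)) = 3171*(1/4274) - 773/(62 - 3*(-24)*961 + 11*31*576 - 14880) = 3171/4274 - 773/(62 + 69192 + 196416 - 14880) = 3171/4274 - 773/250790 = 197987822/267969115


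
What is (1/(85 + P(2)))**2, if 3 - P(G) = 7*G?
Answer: 1/5476 ≈ 0.00018262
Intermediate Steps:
P(G) = 3 - 7*G
(1/(85 + P(2)))**2 = (1/(85 + (3 - 7*2)))**2 = (1/(85 + (3 - 14)))**2 = (1/(85 - 11))**2 = (1/74)**2 = 1/5476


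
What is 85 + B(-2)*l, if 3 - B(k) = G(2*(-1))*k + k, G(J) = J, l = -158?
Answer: -73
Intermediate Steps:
B(k) = 3 + k (B(k) = 3 - ((2*(-1))*k + k) = 3 - (-2*k + k) = 3 - (-1)*k = 3 + k)
85 + B(-2)*l = 85 + (3 - 2)*(-158) = 85 + 1*(-158) = 85 - 158 = -73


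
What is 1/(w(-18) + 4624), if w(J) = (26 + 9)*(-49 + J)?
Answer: 1/2279 ≈ 0.00043879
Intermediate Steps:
w(J) = -1715 + 35*J (w(J) = 35*(-49 + J) = -1715 + 35*J)
1/(w(-18) + 4624) = 1/((-1715 + 35*(-18)) + 4624) = 1/((-1715 - 630) + 4624) = 1/(-2345 + 4624) = 1/2279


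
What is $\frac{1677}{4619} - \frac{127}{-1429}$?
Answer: $\frac{2983046}{6600551} \approx 0.45194$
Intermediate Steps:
$\frac{1677}{4619} - \frac{127}{-1429} = 1677 \cdot \frac{1}{4619} - - \frac{127}{1429} = \frac{1677}{4619} + \frac{127}{1429} = \frac{2983046}{6600551}$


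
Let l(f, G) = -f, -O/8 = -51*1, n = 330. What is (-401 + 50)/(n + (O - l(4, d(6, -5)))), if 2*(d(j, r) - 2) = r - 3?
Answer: -351/742 ≈ -0.47305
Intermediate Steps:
O = 408 (O = -(-408) = -8*(-51) = 408)
d(j, r) = 1/2 + r/2 (d(j, r) = 2 + (r - 3)/2 = 2 + (-3 + r)/2 = 2 + (-3/2 + r/2) = 1/2 + r/2)
(-401 + 50)/(n + (O - l(4, d(6, -5)))) = (-401 + 50)/(330 + (408 - (-1)*4)) = -351/(330 + (408 - 1*(-4))) = -351/(330 + (408 + 4)) = -351/(330 + 412) = -351/742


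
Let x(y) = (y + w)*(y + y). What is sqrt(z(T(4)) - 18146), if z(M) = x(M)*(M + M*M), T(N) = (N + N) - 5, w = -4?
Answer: I*sqrt(18218) ≈ 134.97*I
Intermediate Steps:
T(N) = -5 + 2*N (T(N) = 2*N - 5 = -5 + 2*N)
x(y) = 2*y*(-4 + y) (x(y) = (y - 4)*(y + y) = (-4 + y)*(2*y) = 2*y*(-4 + y))
z(M) = 2*M*(-4 + M)*(M + M**2) (z(M) = (2*M*(-4 + M))*(M + M*M) = (2*M*(-4 + M))*(M + M**2) = 2*M*(-4 + M)*(M + M**2))
sqrt(z(T(4)) - 18146) = sqrt(2*(-5 + 2*4)**2*(1 + (-5 + 2*4))*(-4 + (-5 + 2*4)) - 18146) = sqrt(2*(-5 + 8)**2*(1 + (-5 + 8))*(-4 + (-5 + 8)) - 18146) = sqrt(2*3**2*(1 + 3)*(-4 + 3) - 18146) = sqrt(2*9*4*(-1) - 18146) = sqrt(-72 - 18146) = sqrt(-18218) = I*sqrt(18218)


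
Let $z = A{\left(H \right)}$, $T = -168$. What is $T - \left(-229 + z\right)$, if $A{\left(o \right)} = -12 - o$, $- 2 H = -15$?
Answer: $\frac{161}{2} \approx 80.5$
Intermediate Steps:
$H = \frac{15}{2}$ ($H = \left(- \frac{1}{2}\right) \left(-15\right) = \frac{15}{2} \approx 7.5$)
$z = - \frac{39}{2}$ ($z = -12 - \frac{15}{2} = - \frac{39}{2} \approx -19.5$)
$T - \left(-229 + z\right) = -168 + \left(229 - - \frac{39}{2}\right) = -168 + \left(229 + \frac{39}{2}\right) = -168 + \frac{497}{2} = \frac{161}{2}$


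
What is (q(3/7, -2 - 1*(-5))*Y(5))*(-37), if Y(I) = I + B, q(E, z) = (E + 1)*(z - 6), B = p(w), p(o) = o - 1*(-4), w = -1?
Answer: 8880/7 ≈ 1268.6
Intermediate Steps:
p(o) = 4 + o (p(o) = o + 4 = 4 + o)
B = 3 (B = 4 - 1 = 3)
q(E, z) = (1 + E)*(-6 + z)
Y(I) = 3 + I (Y(I) = I + 3 = 3 + I)
(q(3/7, -2 - 1*(-5))*Y(5))*(-37) = ((-6 + (-2 - 1*(-5)) - 18/7 + (3/7)*(-2 - 1*(-5)))*(3 + 5))*(-37) = ((-6 + (-2 + 5) - 18/7 + (3*(⅐))*(-2 + 5))*8)*(-37) = ((-6 + 3 - 6*3/7 + (3/7)*3)*8)*(-37) = ((-6 + 3 - 18/7 + 9/7)*8)*(-37) = -30/7*8*(-37) = -240/7*(-37) = 8880/7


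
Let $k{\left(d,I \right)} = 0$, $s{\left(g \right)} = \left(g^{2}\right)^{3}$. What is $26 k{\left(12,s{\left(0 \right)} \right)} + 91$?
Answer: $91$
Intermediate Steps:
$s{\left(g \right)} = g^{6}$
$26 k{\left(12,s{\left(0 \right)} \right)} + 91 = 26 \cdot 0 + 91 = 0 + 91 = 91$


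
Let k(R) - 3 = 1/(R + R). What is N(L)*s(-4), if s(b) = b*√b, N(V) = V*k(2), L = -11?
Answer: 286*I ≈ 286.0*I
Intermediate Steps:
k(R) = 3 + 1/(2*R) (k(R) = 3 + 1/(R + R) = 3 + 1/(2*R))
N(V) = 13*V/4 (N(V) = V*(3 + (½)/2) = V*(3 + (½)*(½)) = V*(3 + ¼) = V*(13/4) = 13*V/4)
s(b) = b^(3/2)
N(L)*s(-4) = ((13/4)*(-11))*(-4)^(3/2) = -(-286)*I = 286*I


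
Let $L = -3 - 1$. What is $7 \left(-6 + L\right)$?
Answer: $-70$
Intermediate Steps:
$L = -4$ ($L = -3 - 1 = -4$)
$7 \left(-6 + L\right) = 7 \left(-6 - 4\right) = 7 \left(-10\right) = -70$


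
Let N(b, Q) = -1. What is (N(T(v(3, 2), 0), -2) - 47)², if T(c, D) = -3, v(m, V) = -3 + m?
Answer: 2304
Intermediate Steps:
(N(T(v(3, 2), 0), -2) - 47)² = (-1 - 47)² = (-48)² = 2304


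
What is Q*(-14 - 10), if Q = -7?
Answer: 168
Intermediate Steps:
Q*(-14 - 10) = -7*(-14 - 10) = -7*(-24) = 168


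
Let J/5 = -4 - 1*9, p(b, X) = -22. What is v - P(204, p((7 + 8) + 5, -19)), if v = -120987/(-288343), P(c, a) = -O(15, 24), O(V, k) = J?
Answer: -18621308/288343 ≈ -64.580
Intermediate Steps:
J = -65 (J = 5*(-4 - 1*9) = 5*(-4 - 9) = 5*(-13) = -65)
O(V, k) = -65
P(c, a) = 65 (P(c, a) = -1*(-65) = 65)
v = 120987/288343 (v = -120987*(-1/288343) = 120987/288343 ≈ 0.41959)
v - P(204, p((7 + 8) + 5, -19)) = 120987/288343 - 1*65 = 120987/288343 - 65 = -18621308/288343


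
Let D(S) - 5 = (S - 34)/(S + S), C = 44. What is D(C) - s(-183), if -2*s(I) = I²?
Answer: 736983/44 ≈ 16750.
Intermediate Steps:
D(S) = 5 + (-34 + S)/(2*S) (D(S) = 5 + (S - 34)/(S + S) = 5 + (-34 + S)/((2*S)) = 5 + (-34 + S)*(1/(2*S)) = 5 + (-34 + S)/(2*S))
s(I) = -I²/2
D(C) - s(-183) = (11/2 - 17/44) - (-1)*(-183)²/2 = (11/2 - 17*1/44) - (-1)*33489/2 = (11/2 - 17/44) - 1*(-33489/2) = 225/44 + 33489/2 = 736983/44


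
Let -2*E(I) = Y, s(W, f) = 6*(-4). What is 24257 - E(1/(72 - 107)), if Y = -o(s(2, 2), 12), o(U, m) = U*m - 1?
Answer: 48803/2 ≈ 24402.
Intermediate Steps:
s(W, f) = -24
o(U, m) = -1 + U*m
Y = 289 (Y = -(-1 - 24*12) = -(-1 - 288) = -1*(-289) = 289)
E(I) = -289/2 (E(I) = -½*289 = -289/2)
24257 - E(1/(72 - 107)) = 24257 - 1*(-289/2) = 24257 + 289/2 = 48803/2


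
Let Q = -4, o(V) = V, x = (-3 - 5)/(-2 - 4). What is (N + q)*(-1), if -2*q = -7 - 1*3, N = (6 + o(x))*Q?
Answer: 73/3 ≈ 24.333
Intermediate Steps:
x = 4/3 (x = -8/(-6) = -8*(-⅙) = 4/3 ≈ 1.3333)
N = -88/3 (N = (6 + 4/3)*(-4) = (22/3)*(-4) = -88/3 ≈ -29.333)
q = 5 (q = -(-7 - 1*3)/2 = -(-7 - 3)/2 = -½*(-10) = 5)
(N + q)*(-1) = (-88/3 + 5)*(-1) = -73/3*(-1) = 73/3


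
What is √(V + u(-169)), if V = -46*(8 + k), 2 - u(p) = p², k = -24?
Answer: I*√27823 ≈ 166.8*I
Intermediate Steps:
u(p) = 2 - p²
V = 736 (V = -46*(8 - 24) = -46*(-16) = 736)
√(V + u(-169)) = √(736 + (2 - 1*(-169)²)) = √(736 + (2 - 1*28561)) = √(736 + (2 - 28561)) = √(736 - 28559) = √(-27823) = I*√27823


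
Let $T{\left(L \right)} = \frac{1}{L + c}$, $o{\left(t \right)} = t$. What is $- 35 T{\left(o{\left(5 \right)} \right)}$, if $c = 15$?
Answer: $- \frac{7}{4} \approx -1.75$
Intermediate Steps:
$T{\left(L \right)} = \frac{1}{15 + L}$ ($T{\left(L \right)} = \frac{1}{L + 15} = \frac{1}{15 + L}$)
$- 35 T{\left(o{\left(5 \right)} \right)} = - \frac{35}{15 + 5} = - \frac{35}{20} = \left(-35\right) \frac{1}{20} = - \frac{7}{4}$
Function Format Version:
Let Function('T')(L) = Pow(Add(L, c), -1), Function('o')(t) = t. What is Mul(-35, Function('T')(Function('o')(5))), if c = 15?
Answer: Rational(-7, 4) ≈ -1.7500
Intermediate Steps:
Function('T')(L) = Pow(Add(15, L), -1) (Function('T')(L) = Pow(Add(L, 15), -1) = Pow(Add(15, L), -1))
Mul(-35, Function('T')(Function('o')(5))) = Mul(-35, Pow(Add(15, 5), -1)) = Mul(-35, Pow(20, -1)) = Mul(-35, Rational(1, 20)) = Rational(-7, 4)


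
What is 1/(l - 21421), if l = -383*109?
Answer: -1/63168 ≈ -1.5831e-5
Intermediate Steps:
l = -41747
1/(l - 21421) = 1/(-41747 - 21421) = 1/(-63168) = -1/63168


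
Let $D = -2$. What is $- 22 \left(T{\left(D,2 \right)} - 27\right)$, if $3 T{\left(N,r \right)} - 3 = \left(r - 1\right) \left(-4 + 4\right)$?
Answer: $572$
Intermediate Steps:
$T{\left(N,r \right)} = 1$ ($T{\left(N,r \right)} = 1 + \frac{\left(r - 1\right) \left(-4 + 4\right)}{3} = 1 + \frac{\left(-1 + r\right) 0}{3} = 1 + \frac{1}{3} \cdot 0 = 1 + 0 = 1$)
$- 22 \left(T{\left(D,2 \right)} - 27\right) = - 22 \left(1 - 27\right) = \left(-22\right) \left(-26\right) = 572$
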